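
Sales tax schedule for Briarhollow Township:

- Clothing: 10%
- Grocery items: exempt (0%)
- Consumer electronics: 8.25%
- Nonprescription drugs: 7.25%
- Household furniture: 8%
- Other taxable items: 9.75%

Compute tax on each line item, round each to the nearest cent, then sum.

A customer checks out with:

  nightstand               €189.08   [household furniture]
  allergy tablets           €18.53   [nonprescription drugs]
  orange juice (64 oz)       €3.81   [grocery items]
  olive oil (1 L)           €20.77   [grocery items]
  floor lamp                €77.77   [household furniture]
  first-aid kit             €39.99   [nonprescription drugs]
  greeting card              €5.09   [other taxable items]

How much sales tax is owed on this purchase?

€26.09

Nightstand €189.08: household furniture → 8% → €15.13
Allergy tablets €18.53: nonprescription drugs → 7.25% → €1.34
Orange juice (64 oz) €3.81: grocery items → 0% → €0.00
Olive oil (1 L) €20.77: grocery items → 0% → €0.00
Floor lamp €77.77: household furniture → 8% → €6.22
First-aid kit €39.99: nonprescription drugs → 7.25% → €2.90
Greeting card €5.09: other taxable items → 9.75% → €0.50
Total tax = €15.13 + €1.34 + €6.22 + €2.90 + €0.50 = €26.09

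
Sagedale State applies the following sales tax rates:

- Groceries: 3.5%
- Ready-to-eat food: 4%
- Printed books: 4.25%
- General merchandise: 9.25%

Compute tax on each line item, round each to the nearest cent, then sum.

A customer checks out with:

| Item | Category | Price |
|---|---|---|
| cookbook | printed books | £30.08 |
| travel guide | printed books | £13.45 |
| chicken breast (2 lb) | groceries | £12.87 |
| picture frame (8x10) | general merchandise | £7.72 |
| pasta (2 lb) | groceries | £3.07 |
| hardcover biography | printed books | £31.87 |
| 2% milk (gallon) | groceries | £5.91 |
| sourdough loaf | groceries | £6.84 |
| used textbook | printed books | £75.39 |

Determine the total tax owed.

£8.12

Cookbook £30.08: printed books → 4.25% → £1.28
Travel guide £13.45: printed books → 4.25% → £0.57
Chicken breast (2 lb) £12.87: groceries → 3.5% → £0.45
Picture frame (8x10) £7.72: general merchandise → 9.25% → £0.71
Pasta (2 lb) £3.07: groceries → 3.5% → £0.11
Hardcover biography £31.87: printed books → 4.25% → £1.35
2% milk (gallon) £5.91: groceries → 3.5% → £0.21
Sourdough loaf £6.84: groceries → 3.5% → £0.24
Used textbook £75.39: printed books → 4.25% → £3.20
Total tax = £1.28 + £0.57 + £0.45 + £0.71 + £0.11 + £1.35 + £0.21 + £0.24 + £3.20 = £8.12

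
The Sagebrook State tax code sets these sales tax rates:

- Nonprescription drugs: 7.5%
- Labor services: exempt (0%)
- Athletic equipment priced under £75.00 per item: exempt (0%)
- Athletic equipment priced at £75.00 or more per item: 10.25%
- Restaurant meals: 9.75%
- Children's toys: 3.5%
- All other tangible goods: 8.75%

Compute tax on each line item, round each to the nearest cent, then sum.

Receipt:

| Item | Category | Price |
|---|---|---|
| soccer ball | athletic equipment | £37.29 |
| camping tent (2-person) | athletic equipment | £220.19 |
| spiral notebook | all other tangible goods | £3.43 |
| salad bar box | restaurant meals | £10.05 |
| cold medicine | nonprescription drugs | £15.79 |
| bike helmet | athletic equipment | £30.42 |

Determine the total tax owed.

Soccer ball £37.29: athletic equipment, under £75.00 → 0% → £0.00
Camping tent (2-person) £220.19: athletic equipment, £75.00 or more → 10.25% → £22.57
Spiral notebook £3.43: all other tangible goods → 8.75% → £0.30
Salad bar box £10.05: restaurant meals → 9.75% → £0.98
Cold medicine £15.79: nonprescription drugs → 7.5% → £1.18
Bike helmet £30.42: athletic equipment, under £75.00 → 0% → £0.00
Total tax = £22.57 + £0.30 + £0.98 + £1.18 = £25.03

£25.03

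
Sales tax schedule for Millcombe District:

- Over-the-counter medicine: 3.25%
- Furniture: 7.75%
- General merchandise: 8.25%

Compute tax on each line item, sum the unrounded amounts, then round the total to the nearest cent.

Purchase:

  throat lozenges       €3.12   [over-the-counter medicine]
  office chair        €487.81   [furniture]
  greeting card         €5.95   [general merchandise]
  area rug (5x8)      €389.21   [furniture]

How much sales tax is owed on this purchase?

Throat lozenges €3.12: over-the-counter medicine → 3.25% → €0.1014
Office chair €487.81: furniture → 7.75% → €37.805275
Greeting card €5.95: general merchandise → 8.25% → €0.490875
Area rug (5x8) €389.21: furniture → 7.75% → €30.163775
Unrounded tax sum = €68.561325 → €68.56

€68.56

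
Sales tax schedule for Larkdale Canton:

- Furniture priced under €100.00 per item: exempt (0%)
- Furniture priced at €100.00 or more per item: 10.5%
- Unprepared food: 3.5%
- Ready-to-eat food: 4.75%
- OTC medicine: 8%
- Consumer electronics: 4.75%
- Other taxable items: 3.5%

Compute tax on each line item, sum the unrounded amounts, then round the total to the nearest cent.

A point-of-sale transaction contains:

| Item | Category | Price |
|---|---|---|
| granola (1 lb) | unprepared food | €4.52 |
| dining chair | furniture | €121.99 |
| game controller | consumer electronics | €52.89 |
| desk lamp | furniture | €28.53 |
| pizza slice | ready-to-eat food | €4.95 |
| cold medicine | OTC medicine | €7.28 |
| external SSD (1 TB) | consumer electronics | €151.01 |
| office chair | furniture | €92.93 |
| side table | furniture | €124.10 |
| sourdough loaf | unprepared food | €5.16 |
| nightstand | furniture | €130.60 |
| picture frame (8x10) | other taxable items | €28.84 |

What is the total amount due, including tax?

Granola (1 lb) €4.52: unprepared food → 3.5% → €0.1582
Dining chair €121.99: furniture, €100.00 or more → 10.5% → €12.80895
Game controller €52.89: consumer electronics → 4.75% → €2.512275
Desk lamp €28.53: furniture, under €100.00 → 0% → €0.00
Pizza slice €4.95: ready-to-eat food → 4.75% → €0.235125
Cold medicine €7.28: OTC medicine → 8% → €0.5824
External SSD (1 TB) €151.01: consumer electronics → 4.75% → €7.172975
Office chair €92.93: furniture, under €100.00 → 0% → €0.00
Side table €124.10: furniture, €100.00 or more → 10.5% → €13.0305
Sourdough loaf €5.16: unprepared food → 3.5% → €0.1806
Nightstand €130.60: furniture, €100.00 or more → 10.5% → €13.713
Picture frame (8x10) €28.84: other taxable items → 3.5% → €1.0094
Subtotal = €752.80; unrounded tax = €51.403425 → €51.40; total due = €804.20

€804.20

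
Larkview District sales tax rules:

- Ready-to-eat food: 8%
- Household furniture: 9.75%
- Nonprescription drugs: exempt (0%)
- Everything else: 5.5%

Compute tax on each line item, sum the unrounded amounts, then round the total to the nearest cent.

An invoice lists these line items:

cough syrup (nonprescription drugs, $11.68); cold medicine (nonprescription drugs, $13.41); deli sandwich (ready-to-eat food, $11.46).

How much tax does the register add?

$0.92

Cough syrup $11.68: nonprescription drugs → 0% → $0.00
Cold medicine $13.41: nonprescription drugs → 0% → $0.00
Deli sandwich $11.46: ready-to-eat food → 8% → $0.9168
Unrounded tax sum = $0.9168 → $0.92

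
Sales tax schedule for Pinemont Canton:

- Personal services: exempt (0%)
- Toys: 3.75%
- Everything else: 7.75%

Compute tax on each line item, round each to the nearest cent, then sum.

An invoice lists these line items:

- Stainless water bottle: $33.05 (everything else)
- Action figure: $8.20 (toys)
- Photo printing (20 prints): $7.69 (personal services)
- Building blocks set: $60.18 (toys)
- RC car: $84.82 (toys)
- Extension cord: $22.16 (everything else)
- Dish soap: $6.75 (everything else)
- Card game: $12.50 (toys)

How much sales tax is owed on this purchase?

Stainless water bottle $33.05: everything else → 7.75% → $2.56
Action figure $8.20: toys → 3.75% → $0.31
Photo printing (20 prints) $7.69: personal services → 0% → $0.00
Building blocks set $60.18: toys → 3.75% → $2.26
RC car $84.82: toys → 3.75% → $3.18
Extension cord $22.16: everything else → 7.75% → $1.72
Dish soap $6.75: everything else → 7.75% → $0.52
Card game $12.50: toys → 3.75% → $0.47
Total tax = $2.56 + $0.31 + $2.26 + $3.18 + $1.72 + $0.52 + $0.47 = $11.02

$11.02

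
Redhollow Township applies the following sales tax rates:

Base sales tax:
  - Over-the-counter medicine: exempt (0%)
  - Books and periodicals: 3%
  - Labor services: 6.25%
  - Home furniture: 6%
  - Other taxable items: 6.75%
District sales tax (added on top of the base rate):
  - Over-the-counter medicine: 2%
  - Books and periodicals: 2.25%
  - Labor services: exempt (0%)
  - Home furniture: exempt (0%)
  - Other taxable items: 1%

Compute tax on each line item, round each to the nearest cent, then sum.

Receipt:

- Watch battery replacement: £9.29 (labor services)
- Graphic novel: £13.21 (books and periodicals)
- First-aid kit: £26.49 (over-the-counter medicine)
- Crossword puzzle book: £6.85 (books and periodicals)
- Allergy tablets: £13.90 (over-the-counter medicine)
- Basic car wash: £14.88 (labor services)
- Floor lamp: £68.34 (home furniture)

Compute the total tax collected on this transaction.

£7.47

Watch battery replacement £9.29: labor services → 6.25% + 0% district = 6.25% → £0.58
Graphic novel £13.21: books and periodicals → 3% + 2.25% district = 5.25% → £0.69
First-aid kit £26.49: over-the-counter medicine → 0% + 2% district = 2% → £0.53
Crossword puzzle book £6.85: books and periodicals → 3% + 2.25% district = 5.25% → £0.36
Allergy tablets £13.90: over-the-counter medicine → 0% + 2% district = 2% → £0.28
Basic car wash £14.88: labor services → 6.25% + 0% district = 6.25% → £0.93
Floor lamp £68.34: home furniture → 6% + 0% district = 6% → £4.10
Total tax = £0.58 + £0.69 + £0.53 + £0.36 + £0.28 + £0.93 + £4.10 = £7.47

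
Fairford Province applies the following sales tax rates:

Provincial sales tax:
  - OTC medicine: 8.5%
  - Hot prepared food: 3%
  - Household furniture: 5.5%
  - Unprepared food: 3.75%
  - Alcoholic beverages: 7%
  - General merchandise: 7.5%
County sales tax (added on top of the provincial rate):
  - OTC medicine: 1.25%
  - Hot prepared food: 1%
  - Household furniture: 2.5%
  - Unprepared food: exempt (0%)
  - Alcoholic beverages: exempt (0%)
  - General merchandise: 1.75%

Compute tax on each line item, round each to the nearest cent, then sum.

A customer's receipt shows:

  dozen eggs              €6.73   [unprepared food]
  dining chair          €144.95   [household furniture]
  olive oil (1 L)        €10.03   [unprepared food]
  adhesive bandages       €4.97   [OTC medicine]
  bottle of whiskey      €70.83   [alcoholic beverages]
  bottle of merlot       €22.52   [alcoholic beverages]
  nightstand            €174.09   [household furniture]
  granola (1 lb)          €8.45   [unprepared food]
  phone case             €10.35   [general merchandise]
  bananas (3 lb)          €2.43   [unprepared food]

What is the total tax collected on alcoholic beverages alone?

€6.54

Bottle of whiskey €70.83: alcoholic beverages → 7% + 0% county = 7% → €4.96
Bottle of merlot €22.52: alcoholic beverages → 7% + 0% county = 7% → €1.58
Tax on alcoholic beverages = €4.96 + €1.58 = €6.54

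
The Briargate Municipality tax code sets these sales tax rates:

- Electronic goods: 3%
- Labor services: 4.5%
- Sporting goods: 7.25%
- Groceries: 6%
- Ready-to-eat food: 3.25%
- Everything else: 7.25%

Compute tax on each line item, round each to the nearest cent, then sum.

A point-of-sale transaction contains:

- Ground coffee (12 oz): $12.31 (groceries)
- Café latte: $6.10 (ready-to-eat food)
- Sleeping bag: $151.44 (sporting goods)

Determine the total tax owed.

$11.92

Ground coffee (12 oz) $12.31: groceries → 6% → $0.74
Café latte $6.10: ready-to-eat food → 3.25% → $0.20
Sleeping bag $151.44: sporting goods → 7.25% → $10.98
Total tax = $0.74 + $0.20 + $10.98 = $11.92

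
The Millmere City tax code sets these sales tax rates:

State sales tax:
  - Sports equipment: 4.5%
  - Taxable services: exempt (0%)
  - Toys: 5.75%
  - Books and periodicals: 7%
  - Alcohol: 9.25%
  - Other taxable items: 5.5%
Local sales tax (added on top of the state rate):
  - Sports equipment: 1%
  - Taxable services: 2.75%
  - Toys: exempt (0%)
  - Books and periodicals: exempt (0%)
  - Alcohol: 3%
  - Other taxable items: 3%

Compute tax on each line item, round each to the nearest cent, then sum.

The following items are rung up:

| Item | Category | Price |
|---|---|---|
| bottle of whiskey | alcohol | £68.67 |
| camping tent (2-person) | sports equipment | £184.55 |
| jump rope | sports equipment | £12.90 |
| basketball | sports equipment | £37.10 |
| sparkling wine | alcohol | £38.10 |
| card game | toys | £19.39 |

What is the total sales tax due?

£27.09

Bottle of whiskey £68.67: alcohol → 9.25% + 3% local = 12.25% → £8.41
Camping tent (2-person) £184.55: sports equipment → 4.5% + 1% local = 5.5% → £10.15
Jump rope £12.90: sports equipment → 4.5% + 1% local = 5.5% → £0.71
Basketball £37.10: sports equipment → 4.5% + 1% local = 5.5% → £2.04
Sparkling wine £38.10: alcohol → 9.25% + 3% local = 12.25% → £4.67
Card game £19.39: toys → 5.75% + 0% local = 5.75% → £1.11
Total tax = £8.41 + £10.15 + £0.71 + £2.04 + £4.67 + £1.11 = £27.09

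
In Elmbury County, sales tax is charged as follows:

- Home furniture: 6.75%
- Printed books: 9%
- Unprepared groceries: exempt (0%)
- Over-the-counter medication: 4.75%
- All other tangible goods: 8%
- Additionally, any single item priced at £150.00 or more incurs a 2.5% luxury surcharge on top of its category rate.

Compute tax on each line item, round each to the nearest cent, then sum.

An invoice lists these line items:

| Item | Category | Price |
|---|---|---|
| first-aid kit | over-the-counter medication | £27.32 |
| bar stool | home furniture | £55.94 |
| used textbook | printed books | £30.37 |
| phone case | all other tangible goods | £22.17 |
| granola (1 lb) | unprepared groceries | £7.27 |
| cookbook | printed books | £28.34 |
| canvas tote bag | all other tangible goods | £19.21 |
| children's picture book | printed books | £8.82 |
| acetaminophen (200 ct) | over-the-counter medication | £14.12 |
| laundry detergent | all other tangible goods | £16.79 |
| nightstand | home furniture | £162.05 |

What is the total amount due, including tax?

£423.86

First-aid kit £27.32: over-the-counter medication → 4.75% → £1.30
Bar stool £55.94: home furniture → 6.75% → £3.78
Used textbook £30.37: printed books → 9% → £2.73
Phone case £22.17: all other tangible goods → 8% → £1.77
Granola (1 lb) £7.27: unprepared groceries → 0% → £0.00
Cookbook £28.34: printed books → 9% → £2.55
Canvas tote bag £19.21: all other tangible goods → 8% → £1.54
Children's picture book £8.82: printed books → 9% → £0.79
Acetaminophen (200 ct) £14.12: over-the-counter medication → 4.75% → £0.67
Laundry detergent £16.79: all other tangible goods → 8% → £1.34
Nightstand £162.05: home furniture → 6.75% + 2.5% surcharge = 9.25% → £14.99
Subtotal = £392.40; tax = £31.46; total due = £423.86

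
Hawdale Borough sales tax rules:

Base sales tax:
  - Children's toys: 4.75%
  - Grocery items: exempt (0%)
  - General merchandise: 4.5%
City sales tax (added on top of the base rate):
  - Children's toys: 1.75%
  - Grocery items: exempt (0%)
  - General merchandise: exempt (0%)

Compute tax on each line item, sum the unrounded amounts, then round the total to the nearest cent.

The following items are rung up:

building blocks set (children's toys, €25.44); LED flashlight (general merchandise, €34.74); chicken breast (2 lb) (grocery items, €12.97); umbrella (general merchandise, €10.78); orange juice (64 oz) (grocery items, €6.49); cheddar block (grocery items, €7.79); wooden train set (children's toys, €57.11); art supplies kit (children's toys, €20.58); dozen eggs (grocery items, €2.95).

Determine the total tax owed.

Building blocks set €25.44: children's toys → 4.75% + 1.75% city = 6.5% → €1.6536
LED flashlight €34.74: general merchandise → 4.5% + 0% city = 4.5% → €1.5633
Chicken breast (2 lb) €12.97: grocery items → 0% + 0% city = 0% → €0.00
Umbrella €10.78: general merchandise → 4.5% + 0% city = 4.5% → €0.4851
Orange juice (64 oz) €6.49: grocery items → 0% + 0% city = 0% → €0.00
Cheddar block €7.79: grocery items → 0% + 0% city = 0% → €0.00
Wooden train set €57.11: children's toys → 4.75% + 1.75% city = 6.5% → €3.71215
Art supplies kit €20.58: children's toys → 4.75% + 1.75% city = 6.5% → €1.3377
Dozen eggs €2.95: grocery items → 0% + 0% city = 0% → €0.00
Unrounded tax sum = €8.75185 → €8.75

€8.75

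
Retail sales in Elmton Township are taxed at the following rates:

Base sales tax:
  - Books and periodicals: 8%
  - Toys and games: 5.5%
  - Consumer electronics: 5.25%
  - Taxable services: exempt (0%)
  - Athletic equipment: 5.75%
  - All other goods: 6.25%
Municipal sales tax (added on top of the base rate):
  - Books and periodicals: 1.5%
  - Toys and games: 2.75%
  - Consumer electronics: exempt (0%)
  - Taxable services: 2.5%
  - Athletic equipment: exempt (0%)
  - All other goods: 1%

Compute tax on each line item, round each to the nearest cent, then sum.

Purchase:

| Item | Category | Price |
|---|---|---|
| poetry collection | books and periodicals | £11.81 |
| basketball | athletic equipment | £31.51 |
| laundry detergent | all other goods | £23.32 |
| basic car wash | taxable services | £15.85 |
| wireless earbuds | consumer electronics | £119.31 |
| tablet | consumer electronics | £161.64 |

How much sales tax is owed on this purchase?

£19.77

Poetry collection £11.81: books and periodicals → 8% + 1.5% municipal = 9.5% → £1.12
Basketball £31.51: athletic equipment → 5.75% + 0% municipal = 5.75% → £1.81
Laundry detergent £23.32: all other goods → 6.25% + 1% municipal = 7.25% → £1.69
Basic car wash £15.85: taxable services → 0% + 2.5% municipal = 2.5% → £0.40
Wireless earbuds £119.31: consumer electronics → 5.25% + 0% municipal = 5.25% → £6.26
Tablet £161.64: consumer electronics → 5.25% + 0% municipal = 5.25% → £8.49
Total tax = £1.12 + £1.81 + £1.69 + £0.40 + £6.26 + £8.49 = £19.77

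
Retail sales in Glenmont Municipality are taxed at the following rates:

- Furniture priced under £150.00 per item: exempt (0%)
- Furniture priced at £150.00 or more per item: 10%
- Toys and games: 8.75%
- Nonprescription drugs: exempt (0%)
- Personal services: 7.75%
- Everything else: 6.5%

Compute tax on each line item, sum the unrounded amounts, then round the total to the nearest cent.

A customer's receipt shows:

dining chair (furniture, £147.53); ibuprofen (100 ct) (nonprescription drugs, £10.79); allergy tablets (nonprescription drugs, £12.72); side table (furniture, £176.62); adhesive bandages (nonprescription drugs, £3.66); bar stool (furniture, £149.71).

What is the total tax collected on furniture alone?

Dining chair £147.53: furniture, under £150.00 → 0% → £0.00
Side table £176.62: furniture, £150.00 or more → 10% → £17.662
Bar stool £149.71: furniture, under £150.00 → 0% → £0.00
Tax on furniture: unrounded sum = £17.662 → £17.66

£17.66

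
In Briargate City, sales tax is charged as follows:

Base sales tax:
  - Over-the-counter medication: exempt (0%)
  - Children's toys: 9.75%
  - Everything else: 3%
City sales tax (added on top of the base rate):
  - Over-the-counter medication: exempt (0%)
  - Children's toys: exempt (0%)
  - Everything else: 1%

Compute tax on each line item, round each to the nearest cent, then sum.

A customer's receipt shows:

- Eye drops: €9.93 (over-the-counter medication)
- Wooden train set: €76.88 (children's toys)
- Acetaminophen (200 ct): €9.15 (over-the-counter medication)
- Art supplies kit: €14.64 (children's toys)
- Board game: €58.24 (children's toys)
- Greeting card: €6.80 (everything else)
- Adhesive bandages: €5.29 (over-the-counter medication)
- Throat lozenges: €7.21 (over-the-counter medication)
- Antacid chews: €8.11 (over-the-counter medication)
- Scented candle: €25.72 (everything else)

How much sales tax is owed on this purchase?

Eye drops €9.93: over-the-counter medication → 0% + 0% city = 0% → €0.00
Wooden train set €76.88: children's toys → 9.75% + 0% city = 9.75% → €7.50
Acetaminophen (200 ct) €9.15: over-the-counter medication → 0% + 0% city = 0% → €0.00
Art supplies kit €14.64: children's toys → 9.75% + 0% city = 9.75% → €1.43
Board game €58.24: children's toys → 9.75% + 0% city = 9.75% → €5.68
Greeting card €6.80: everything else → 3% + 1% city = 4% → €0.27
Adhesive bandages €5.29: over-the-counter medication → 0% + 0% city = 0% → €0.00
Throat lozenges €7.21: over-the-counter medication → 0% + 0% city = 0% → €0.00
Antacid chews €8.11: over-the-counter medication → 0% + 0% city = 0% → €0.00
Scented candle €25.72: everything else → 3% + 1% city = 4% → €1.03
Total tax = €7.50 + €1.43 + €5.68 + €0.27 + €1.03 = €15.91

€15.91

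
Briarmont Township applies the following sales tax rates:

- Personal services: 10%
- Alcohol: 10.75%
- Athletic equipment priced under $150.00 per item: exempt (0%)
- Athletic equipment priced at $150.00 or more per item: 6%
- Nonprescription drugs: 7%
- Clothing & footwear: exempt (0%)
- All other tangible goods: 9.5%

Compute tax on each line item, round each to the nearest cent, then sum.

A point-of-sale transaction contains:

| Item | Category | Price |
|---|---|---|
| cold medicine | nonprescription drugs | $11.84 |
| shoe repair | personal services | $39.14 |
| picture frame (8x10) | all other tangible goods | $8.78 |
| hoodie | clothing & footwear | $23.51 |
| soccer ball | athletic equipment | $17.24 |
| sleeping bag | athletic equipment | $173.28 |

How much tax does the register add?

Cold medicine $11.84: nonprescription drugs → 7% → $0.83
Shoe repair $39.14: personal services → 10% → $3.91
Picture frame (8x10) $8.78: all other tangible goods → 9.5% → $0.83
Hoodie $23.51: clothing & footwear → 0% → $0.00
Soccer ball $17.24: athletic equipment, under $150.00 → 0% → $0.00
Sleeping bag $173.28: athletic equipment, $150.00 or more → 6% → $10.40
Total tax = $0.83 + $3.91 + $0.83 + $10.40 = $15.97

$15.97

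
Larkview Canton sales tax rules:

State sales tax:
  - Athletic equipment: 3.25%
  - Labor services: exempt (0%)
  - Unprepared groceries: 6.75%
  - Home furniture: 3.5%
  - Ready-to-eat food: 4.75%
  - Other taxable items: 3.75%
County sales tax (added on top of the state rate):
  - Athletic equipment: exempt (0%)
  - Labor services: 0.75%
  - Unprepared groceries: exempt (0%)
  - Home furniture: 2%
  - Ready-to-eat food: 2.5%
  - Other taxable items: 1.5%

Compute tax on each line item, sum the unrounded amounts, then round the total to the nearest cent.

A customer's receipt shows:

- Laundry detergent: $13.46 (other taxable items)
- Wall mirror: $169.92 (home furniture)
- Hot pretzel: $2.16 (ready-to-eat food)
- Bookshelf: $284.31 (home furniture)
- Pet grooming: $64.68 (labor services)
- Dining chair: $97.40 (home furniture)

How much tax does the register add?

$31.69

Laundry detergent $13.46: other taxable items → 3.75% + 1.5% county = 5.25% → $0.70665
Wall mirror $169.92: home furniture → 3.5% + 2% county = 5.5% → $9.3456
Hot pretzel $2.16: ready-to-eat food → 4.75% + 2.5% county = 7.25% → $0.1566
Bookshelf $284.31: home furniture → 3.5% + 2% county = 5.5% → $15.63705
Pet grooming $64.68: labor services → 0% + 0.75% county = 0.75% → $0.4851
Dining chair $97.40: home furniture → 3.5% + 2% county = 5.5% → $5.357
Unrounded tax sum = $31.688 → $31.69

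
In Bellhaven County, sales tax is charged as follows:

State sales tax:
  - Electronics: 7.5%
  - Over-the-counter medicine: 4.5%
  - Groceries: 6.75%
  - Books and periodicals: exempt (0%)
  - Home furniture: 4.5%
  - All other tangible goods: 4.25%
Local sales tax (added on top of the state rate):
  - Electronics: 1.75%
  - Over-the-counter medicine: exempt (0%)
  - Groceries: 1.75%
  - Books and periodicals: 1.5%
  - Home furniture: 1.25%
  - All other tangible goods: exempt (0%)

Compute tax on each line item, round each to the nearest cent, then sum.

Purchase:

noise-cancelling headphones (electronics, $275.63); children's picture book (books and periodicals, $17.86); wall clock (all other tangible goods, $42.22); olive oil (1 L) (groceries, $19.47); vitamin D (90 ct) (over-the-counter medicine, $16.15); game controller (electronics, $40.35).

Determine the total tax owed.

Noise-cancelling headphones $275.63: electronics → 7.5% + 1.75% local = 9.25% → $25.50
Children's picture book $17.86: books and periodicals → 0% + 1.5% local = 1.5% → $0.27
Wall clock $42.22: all other tangible goods → 4.25% + 0% local = 4.25% → $1.79
Olive oil (1 L) $19.47: groceries → 6.75% + 1.75% local = 8.5% → $1.65
Vitamin D (90 ct) $16.15: over-the-counter medicine → 4.5% + 0% local = 4.5% → $0.73
Game controller $40.35: electronics → 7.5% + 1.75% local = 9.25% → $3.73
Total tax = $25.50 + $0.27 + $1.79 + $1.65 + $0.73 + $3.73 = $33.67

$33.67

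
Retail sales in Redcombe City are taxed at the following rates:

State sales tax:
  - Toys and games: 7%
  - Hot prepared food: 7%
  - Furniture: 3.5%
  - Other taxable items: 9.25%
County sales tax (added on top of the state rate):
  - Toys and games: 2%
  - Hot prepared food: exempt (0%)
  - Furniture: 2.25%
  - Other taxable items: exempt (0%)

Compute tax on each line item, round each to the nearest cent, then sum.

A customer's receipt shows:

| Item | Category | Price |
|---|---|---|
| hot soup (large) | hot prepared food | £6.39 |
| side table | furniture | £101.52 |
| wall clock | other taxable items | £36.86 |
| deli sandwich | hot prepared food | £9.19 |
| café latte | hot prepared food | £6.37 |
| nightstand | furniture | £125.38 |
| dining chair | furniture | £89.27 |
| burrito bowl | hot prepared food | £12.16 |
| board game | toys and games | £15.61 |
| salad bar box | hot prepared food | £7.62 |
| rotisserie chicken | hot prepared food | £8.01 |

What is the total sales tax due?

Hot soup (large) £6.39: hot prepared food → 7% + 0% county = 7% → £0.45
Side table £101.52: furniture → 3.5% + 2.25% county = 5.75% → £5.84
Wall clock £36.86: other taxable items → 9.25% + 0% county = 9.25% → £3.41
Deli sandwich £9.19: hot prepared food → 7% + 0% county = 7% → £0.64
Café latte £6.37: hot prepared food → 7% + 0% county = 7% → £0.45
Nightstand £125.38: furniture → 3.5% + 2.25% county = 5.75% → £7.21
Dining chair £89.27: furniture → 3.5% + 2.25% county = 5.75% → £5.13
Burrito bowl £12.16: hot prepared food → 7% + 0% county = 7% → £0.85
Board game £15.61: toys and games → 7% + 2% county = 9% → £1.40
Salad bar box £7.62: hot prepared food → 7% + 0% county = 7% → £0.53
Rotisserie chicken £8.01: hot prepared food → 7% + 0% county = 7% → £0.56
Total tax = £0.45 + £5.84 + £3.41 + £0.64 + £0.45 + £7.21 + £5.13 + £0.85 + £1.40 + £0.53 + £0.56 = £26.47

£26.47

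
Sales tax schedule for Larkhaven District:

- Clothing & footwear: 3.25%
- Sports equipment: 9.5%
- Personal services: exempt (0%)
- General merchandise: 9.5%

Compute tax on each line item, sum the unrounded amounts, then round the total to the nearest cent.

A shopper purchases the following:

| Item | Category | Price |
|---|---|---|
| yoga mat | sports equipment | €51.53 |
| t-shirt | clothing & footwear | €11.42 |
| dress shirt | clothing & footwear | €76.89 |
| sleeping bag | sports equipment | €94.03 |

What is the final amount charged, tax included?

Yoga mat €51.53: sports equipment → 9.5% → €4.89535
T-shirt €11.42: clothing & footwear → 3.25% → €0.37115
Dress shirt €76.89: clothing & footwear → 3.25% → €2.498925
Sleeping bag €94.03: sports equipment → 9.5% → €8.93285
Subtotal = €233.87; unrounded tax = €16.698275 → €16.70; total due = €250.57

€250.57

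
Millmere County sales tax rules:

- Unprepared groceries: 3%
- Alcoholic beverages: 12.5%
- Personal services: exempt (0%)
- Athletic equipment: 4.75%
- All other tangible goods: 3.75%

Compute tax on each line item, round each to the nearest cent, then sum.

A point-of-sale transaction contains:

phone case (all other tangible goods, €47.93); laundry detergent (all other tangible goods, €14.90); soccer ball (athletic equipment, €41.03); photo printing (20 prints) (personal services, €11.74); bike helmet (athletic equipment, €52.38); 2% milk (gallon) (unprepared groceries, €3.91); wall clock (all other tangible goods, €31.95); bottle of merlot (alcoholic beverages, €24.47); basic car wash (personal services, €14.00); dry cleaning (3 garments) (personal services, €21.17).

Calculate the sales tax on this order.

€11.18

Phone case €47.93: all other tangible goods → 3.75% → €1.80
Laundry detergent €14.90: all other tangible goods → 3.75% → €0.56
Soccer ball €41.03: athletic equipment → 4.75% → €1.95
Photo printing (20 prints) €11.74: personal services → 0% → €0.00
Bike helmet €52.38: athletic equipment → 4.75% → €2.49
2% milk (gallon) €3.91: unprepared groceries → 3% → €0.12
Wall clock €31.95: all other tangible goods → 3.75% → €1.20
Bottle of merlot €24.47: alcoholic beverages → 12.5% → €3.06
Basic car wash €14.00: personal services → 0% → €0.00
Dry cleaning (3 garments) €21.17: personal services → 0% → €0.00
Total tax = €1.80 + €0.56 + €1.95 + €2.49 + €0.12 + €1.20 + €3.06 = €11.18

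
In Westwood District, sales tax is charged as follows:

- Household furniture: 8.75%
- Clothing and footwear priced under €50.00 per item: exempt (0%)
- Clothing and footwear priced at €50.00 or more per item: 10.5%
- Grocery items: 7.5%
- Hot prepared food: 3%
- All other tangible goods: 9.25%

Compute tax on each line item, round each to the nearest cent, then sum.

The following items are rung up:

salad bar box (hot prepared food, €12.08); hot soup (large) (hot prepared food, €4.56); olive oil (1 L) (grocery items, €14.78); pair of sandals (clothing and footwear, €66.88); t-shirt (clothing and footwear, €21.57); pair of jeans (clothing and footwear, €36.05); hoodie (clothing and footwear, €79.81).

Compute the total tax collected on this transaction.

Salad bar box €12.08: hot prepared food → 3% → €0.36
Hot soup (large) €4.56: hot prepared food → 3% → €0.14
Olive oil (1 L) €14.78: grocery items → 7.5% → €1.11
Pair of sandals €66.88: clothing and footwear, €50.00 or more → 10.5% → €7.02
T-shirt €21.57: clothing and footwear, under €50.00 → 0% → €0.00
Pair of jeans €36.05: clothing and footwear, under €50.00 → 0% → €0.00
Hoodie €79.81: clothing and footwear, €50.00 or more → 10.5% → €8.38
Total tax = €0.36 + €0.14 + €1.11 + €7.02 + €8.38 = €17.01

€17.01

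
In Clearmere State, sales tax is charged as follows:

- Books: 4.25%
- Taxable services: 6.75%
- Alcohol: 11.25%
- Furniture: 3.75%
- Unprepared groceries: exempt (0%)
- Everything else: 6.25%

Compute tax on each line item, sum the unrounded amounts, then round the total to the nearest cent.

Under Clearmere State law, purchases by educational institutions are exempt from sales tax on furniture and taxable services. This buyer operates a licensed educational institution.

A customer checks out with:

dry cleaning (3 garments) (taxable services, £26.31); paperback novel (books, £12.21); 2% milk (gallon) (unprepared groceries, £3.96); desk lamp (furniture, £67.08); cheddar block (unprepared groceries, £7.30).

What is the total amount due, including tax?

£117.38

Dry cleaning (3 garments) £26.31: taxable services, buyer-exempt → 0% → £0.00
Paperback novel £12.21: books → 4.25% → £0.518925
2% milk (gallon) £3.96: unprepared groceries → 0% → £0.00
Desk lamp £67.08: furniture, buyer-exempt → 0% → £0.00
Cheddar block £7.30: unprepared groceries → 0% → £0.00
Subtotal = £116.86; unrounded tax = £0.518925 → £0.52; total due = £117.38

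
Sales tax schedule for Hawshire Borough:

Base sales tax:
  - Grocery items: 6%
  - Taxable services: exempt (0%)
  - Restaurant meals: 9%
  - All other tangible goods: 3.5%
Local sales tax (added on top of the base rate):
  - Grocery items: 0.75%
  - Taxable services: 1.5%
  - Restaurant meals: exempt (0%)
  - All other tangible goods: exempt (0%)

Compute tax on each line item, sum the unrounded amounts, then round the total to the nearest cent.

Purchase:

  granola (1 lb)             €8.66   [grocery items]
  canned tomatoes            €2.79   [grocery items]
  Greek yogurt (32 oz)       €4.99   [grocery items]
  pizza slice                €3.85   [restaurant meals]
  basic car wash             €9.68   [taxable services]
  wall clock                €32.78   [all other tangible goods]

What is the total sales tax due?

Granola (1 lb) €8.66: grocery items → 6% + 0.75% local = 6.75% → €0.58455
Canned tomatoes €2.79: grocery items → 6% + 0.75% local = 6.75% → €0.188325
Greek yogurt (32 oz) €4.99: grocery items → 6% + 0.75% local = 6.75% → €0.336825
Pizza slice €3.85: restaurant meals → 9% + 0% local = 9% → €0.3465
Basic car wash €9.68: taxable services → 0% + 1.5% local = 1.5% → €0.1452
Wall clock €32.78: all other tangible goods → 3.5% + 0% local = 3.5% → €1.1473
Unrounded tax sum = €2.7487 → €2.75

€2.75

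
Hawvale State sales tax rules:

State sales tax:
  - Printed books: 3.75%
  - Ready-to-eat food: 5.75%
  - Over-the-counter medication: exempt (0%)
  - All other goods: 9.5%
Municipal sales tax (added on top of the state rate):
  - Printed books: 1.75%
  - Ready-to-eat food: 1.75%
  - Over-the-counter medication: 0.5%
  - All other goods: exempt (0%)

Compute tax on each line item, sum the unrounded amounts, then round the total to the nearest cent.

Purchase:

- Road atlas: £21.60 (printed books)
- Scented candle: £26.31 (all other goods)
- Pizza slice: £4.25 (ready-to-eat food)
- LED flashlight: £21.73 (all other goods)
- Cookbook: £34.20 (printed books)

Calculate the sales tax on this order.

£7.95

Road atlas £21.60: printed books → 3.75% + 1.75% municipal = 5.5% → £1.188
Scented candle £26.31: all other goods → 9.5% + 0% municipal = 9.5% → £2.49945
Pizza slice £4.25: ready-to-eat food → 5.75% + 1.75% municipal = 7.5% → £0.31875
LED flashlight £21.73: all other goods → 9.5% + 0% municipal = 9.5% → £2.06435
Cookbook £34.20: printed books → 3.75% + 1.75% municipal = 5.5% → £1.881
Unrounded tax sum = £7.95155 → £7.95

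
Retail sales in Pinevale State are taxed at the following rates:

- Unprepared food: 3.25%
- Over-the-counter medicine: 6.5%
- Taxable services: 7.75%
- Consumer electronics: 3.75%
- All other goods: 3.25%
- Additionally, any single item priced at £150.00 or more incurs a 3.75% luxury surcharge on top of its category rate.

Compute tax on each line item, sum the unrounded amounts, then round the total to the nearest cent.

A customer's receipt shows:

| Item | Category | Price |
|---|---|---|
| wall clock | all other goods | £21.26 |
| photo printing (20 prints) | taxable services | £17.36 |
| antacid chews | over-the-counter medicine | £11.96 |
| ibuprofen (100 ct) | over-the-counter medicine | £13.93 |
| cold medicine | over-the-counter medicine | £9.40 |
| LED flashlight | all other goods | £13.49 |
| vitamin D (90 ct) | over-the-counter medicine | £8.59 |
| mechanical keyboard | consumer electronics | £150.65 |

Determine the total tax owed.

Wall clock £21.26: all other goods → 3.25% → £0.69095
Photo printing (20 prints) £17.36: taxable services → 7.75% → £1.3454
Antacid chews £11.96: over-the-counter medicine → 6.5% → £0.7774
Ibuprofen (100 ct) £13.93: over-the-counter medicine → 6.5% → £0.90545
Cold medicine £9.40: over-the-counter medicine → 6.5% → £0.611
LED flashlight £13.49: all other goods → 3.25% → £0.438425
Vitamin D (90 ct) £8.59: over-the-counter medicine → 6.5% → £0.55835
Mechanical keyboard £150.65: consumer electronics → 3.75% + 3.75% surcharge = 7.5% → £11.29875
Unrounded tax sum = £16.625725 → £16.63

£16.63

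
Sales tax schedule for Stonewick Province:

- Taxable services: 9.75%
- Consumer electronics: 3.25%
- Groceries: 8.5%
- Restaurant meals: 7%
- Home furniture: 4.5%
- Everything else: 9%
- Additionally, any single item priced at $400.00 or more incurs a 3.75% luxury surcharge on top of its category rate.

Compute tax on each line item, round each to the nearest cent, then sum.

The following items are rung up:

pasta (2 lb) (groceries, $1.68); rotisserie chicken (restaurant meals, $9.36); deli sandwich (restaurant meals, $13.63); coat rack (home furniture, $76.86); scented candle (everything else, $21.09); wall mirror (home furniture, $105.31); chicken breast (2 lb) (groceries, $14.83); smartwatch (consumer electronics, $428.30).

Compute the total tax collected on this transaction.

$43.09

Pasta (2 lb) $1.68: groceries → 8.5% → $0.14
Rotisserie chicken $9.36: restaurant meals → 7% → $0.66
Deli sandwich $13.63: restaurant meals → 7% → $0.95
Coat rack $76.86: home furniture → 4.5% → $3.46
Scented candle $21.09: everything else → 9% → $1.90
Wall mirror $105.31: home furniture → 4.5% → $4.74
Chicken breast (2 lb) $14.83: groceries → 8.5% → $1.26
Smartwatch $428.30: consumer electronics → 3.25% + 3.75% surcharge = 7% → $29.98
Total tax = $0.14 + $0.66 + $0.95 + $3.46 + $1.90 + $4.74 + $1.26 + $29.98 = $43.09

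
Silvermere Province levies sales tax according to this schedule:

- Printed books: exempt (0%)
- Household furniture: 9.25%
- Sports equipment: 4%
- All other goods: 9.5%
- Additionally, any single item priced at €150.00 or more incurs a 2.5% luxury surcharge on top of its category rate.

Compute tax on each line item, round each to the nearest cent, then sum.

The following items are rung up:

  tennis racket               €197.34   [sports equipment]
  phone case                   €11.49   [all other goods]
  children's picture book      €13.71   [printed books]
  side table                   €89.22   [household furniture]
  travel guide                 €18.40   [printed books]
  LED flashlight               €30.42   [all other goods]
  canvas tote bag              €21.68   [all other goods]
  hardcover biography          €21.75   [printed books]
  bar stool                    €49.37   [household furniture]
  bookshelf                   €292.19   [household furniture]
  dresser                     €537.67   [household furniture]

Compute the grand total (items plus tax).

Tennis racket €197.34: sports equipment → 4% + 2.5% surcharge = 6.5% → €12.83
Phone case €11.49: all other goods → 9.5% → €1.09
Children's picture book €13.71: printed books → 0% → €0.00
Side table €89.22: household furniture → 9.25% → €8.25
Travel guide €18.40: printed books → 0% → €0.00
LED flashlight €30.42: all other goods → 9.5% → €2.89
Canvas tote bag €21.68: all other goods → 9.5% → €2.06
Hardcover biography €21.75: printed books → 0% → €0.00
Bar stool €49.37: household furniture → 9.25% → €4.57
Bookshelf €292.19: household furniture → 9.25% + 2.5% surcharge = 11.75% → €34.33
Dresser €537.67: household furniture → 9.25% + 2.5% surcharge = 11.75% → €63.18
Subtotal = €1283.24; tax = €129.20; total due = €1412.44

€1412.44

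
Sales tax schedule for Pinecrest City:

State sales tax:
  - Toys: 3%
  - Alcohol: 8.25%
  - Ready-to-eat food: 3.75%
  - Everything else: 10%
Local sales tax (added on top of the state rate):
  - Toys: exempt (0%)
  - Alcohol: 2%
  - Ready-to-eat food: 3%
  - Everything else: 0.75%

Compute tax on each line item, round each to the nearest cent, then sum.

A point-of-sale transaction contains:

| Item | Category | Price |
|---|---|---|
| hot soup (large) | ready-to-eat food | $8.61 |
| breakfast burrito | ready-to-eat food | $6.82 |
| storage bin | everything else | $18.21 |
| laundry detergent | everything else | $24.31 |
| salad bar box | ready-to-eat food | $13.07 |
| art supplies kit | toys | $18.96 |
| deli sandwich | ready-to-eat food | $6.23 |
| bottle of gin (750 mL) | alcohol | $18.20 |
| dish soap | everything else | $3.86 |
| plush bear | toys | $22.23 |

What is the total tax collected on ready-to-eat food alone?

$2.34

Hot soup (large) $8.61: ready-to-eat food → 3.75% + 3% local = 6.75% → $0.58
Breakfast burrito $6.82: ready-to-eat food → 3.75% + 3% local = 6.75% → $0.46
Salad bar box $13.07: ready-to-eat food → 3.75% + 3% local = 6.75% → $0.88
Deli sandwich $6.23: ready-to-eat food → 3.75% + 3% local = 6.75% → $0.42
Tax on ready-to-eat food = $0.58 + $0.46 + $0.88 + $0.42 = $2.34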